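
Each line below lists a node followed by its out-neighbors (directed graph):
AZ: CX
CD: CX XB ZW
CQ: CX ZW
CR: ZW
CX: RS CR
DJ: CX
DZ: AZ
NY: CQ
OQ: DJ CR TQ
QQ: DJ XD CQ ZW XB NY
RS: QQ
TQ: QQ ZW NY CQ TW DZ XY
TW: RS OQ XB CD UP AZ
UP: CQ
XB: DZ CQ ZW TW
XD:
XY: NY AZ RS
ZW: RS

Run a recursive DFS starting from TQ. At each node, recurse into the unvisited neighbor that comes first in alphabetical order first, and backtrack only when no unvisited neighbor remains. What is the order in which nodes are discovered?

TQ, CQ, CX, CR, ZW, RS, QQ, DJ, NY, XB, DZ, AZ, TW, CD, OQ, UP, XD, XY

Visit TQ
TQ → CQ
CQ → CX
CX → CR
CR → ZW
ZW → RS
RS → QQ
QQ → DJ
QQ → NY
QQ → XB
XB → DZ
DZ → AZ
XB → TW
TW → CD
TW → OQ
TW → UP
QQ → XD
TQ → XY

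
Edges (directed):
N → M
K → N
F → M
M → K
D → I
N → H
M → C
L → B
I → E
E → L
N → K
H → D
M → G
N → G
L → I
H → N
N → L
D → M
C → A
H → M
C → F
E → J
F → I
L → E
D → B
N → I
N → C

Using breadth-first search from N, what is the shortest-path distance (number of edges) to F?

Level 0: N
Level 1: C, G, H, I, K, L, M
Level 2: A, B, D, E, F
Level 3: J
F first appears at level 2.

2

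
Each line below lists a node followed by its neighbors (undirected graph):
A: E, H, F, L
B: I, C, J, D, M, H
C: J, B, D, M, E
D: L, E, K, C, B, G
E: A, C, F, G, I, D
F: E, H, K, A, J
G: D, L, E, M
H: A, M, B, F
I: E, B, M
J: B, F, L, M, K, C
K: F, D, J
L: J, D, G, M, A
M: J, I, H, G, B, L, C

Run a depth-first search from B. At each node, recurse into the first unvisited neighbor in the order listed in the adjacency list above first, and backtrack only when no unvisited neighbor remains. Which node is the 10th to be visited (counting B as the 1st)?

Visit B
B → I
I → E
E → A
A → H
H → M
M → J
J → F
F → K
K → D
D → L
L → G
D → C

Visit order: B, I, E, A, H, M, J, F, K, D, L, G, C

D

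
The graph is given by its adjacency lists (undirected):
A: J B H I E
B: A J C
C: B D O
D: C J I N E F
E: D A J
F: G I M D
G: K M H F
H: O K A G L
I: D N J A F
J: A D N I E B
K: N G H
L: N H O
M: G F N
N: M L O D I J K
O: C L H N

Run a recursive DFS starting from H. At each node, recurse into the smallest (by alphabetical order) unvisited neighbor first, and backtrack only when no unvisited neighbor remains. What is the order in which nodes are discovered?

H -> A -> B -> C -> D -> E -> J -> I -> F -> G -> K -> N -> L -> O -> M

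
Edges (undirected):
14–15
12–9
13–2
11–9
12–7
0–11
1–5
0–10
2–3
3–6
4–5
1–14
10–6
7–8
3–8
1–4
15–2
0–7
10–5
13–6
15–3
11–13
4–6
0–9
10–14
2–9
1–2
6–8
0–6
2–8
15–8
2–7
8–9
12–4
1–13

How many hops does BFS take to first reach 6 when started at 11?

2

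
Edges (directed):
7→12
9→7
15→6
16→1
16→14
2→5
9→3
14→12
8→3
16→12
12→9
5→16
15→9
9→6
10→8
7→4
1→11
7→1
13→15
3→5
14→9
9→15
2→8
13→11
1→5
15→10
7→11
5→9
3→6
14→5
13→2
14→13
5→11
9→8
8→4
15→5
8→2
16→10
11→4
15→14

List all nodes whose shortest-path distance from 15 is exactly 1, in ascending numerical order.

Level 0: 15
Level 1: 5, 6, 9, 10, 14
Level 2: 3, 7, 8, 11, 12, 13, 16
Level 3: 1, 2, 4

5, 6, 9, 10, 14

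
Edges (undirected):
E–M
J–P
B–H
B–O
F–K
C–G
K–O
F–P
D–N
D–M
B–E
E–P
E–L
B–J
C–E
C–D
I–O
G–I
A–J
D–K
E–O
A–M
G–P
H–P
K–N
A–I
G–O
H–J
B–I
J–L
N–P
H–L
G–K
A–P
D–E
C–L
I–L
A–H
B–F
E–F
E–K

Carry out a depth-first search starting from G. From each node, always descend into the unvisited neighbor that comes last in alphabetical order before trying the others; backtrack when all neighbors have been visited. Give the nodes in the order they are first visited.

Visit G
G → P
P → N
N → K
K → O
O → I
I → L
L → J
J → H
H → B
B → F
F → E
E → M
M → D
D → C
M → A

G, P, N, K, O, I, L, J, H, B, F, E, M, D, C, A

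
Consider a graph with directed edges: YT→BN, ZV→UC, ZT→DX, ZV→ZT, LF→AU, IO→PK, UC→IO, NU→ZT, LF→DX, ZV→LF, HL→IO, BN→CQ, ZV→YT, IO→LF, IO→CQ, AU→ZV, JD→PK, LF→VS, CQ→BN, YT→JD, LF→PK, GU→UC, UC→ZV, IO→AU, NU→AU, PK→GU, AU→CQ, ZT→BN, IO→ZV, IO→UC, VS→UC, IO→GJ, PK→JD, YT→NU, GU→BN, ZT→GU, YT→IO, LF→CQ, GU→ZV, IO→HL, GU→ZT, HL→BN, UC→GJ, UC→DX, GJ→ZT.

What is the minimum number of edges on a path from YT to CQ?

Level 0: YT
Level 1: BN, IO, JD, NU
Level 2: AU, CQ, GJ, HL, LF, PK, UC, ZT, ZV
Level 3: DX, GU, VS
CQ first appears at level 2.

2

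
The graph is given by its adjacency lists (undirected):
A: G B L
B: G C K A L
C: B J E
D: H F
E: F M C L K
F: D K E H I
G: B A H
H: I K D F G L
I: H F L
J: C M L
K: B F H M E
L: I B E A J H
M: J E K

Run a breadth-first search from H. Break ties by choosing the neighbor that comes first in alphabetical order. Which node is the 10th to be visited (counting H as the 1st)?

Visit H; enqueue D, F, G, I, K, L → queue [D, F, G, I, K, L]
Visit D → queue [F, G, I, K, L]
Visit F; enqueue E → queue [G, I, K, L, E]
Visit G; enqueue A, B → queue [I, K, L, E, A, B]
Visit I → queue [K, L, E, A, B]
Visit K; enqueue M → queue [L, E, A, B, M]
Visit L; enqueue J → queue [E, A, B, M, J]
Visit E; enqueue C → queue [A, B, M, J, C]
Visit A → queue [B, M, J, C]
Visit B → queue [M, J, C]
Visit M → queue [J, C]
Visit J → queue [C]
Visit C → queue []

Visit order: H, D, F, G, I, K, L, E, A, B, M, J, C

B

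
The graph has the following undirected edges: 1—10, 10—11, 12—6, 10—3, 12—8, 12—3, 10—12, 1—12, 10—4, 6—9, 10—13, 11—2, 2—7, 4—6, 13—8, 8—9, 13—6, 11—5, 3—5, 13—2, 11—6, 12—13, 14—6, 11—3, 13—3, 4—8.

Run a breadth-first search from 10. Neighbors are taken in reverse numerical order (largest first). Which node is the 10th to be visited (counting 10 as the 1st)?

2

Visit 10; enqueue 13, 12, 11, 4, 3, 1 → queue [13, 12, 11, 4, 3, 1]
Visit 13; enqueue 8, 6, 2 → queue [12, 11, 4, 3, 1, 8, 6, 2]
Visit 12 → queue [11, 4, 3, 1, 8, 6, 2]
Visit 11; enqueue 5 → queue [4, 3, 1, 8, 6, 2, 5]
Visit 4 → queue [3, 1, 8, 6, 2, 5]
Visit 3 → queue [1, 8, 6, 2, 5]
Visit 1 → queue [8, 6, 2, 5]
Visit 8; enqueue 9 → queue [6, 2, 5, 9]
Visit 6; enqueue 14 → queue [2, 5, 9, 14]
Visit 2; enqueue 7 → queue [5, 9, 14, 7]
Visit 5 → queue [9, 14, 7]
Visit 9 → queue [14, 7]
Visit 14 → queue [7]
Visit 7 → queue []

Visit order: 10, 13, 12, 11, 4, 3, 1, 8, 6, 2, 5, 9, 14, 7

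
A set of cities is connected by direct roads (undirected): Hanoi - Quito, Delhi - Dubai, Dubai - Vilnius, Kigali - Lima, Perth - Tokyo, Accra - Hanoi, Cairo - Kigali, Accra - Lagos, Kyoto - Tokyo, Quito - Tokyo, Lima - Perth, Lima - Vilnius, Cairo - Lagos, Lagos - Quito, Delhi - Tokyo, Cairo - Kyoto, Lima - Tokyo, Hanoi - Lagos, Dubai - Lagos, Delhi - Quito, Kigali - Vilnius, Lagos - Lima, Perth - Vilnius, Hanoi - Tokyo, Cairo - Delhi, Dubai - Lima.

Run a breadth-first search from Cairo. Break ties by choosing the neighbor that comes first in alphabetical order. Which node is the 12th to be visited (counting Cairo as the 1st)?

Visit Cairo; enqueue Delhi, Kigali, Kyoto, Lagos → queue [Delhi, Kigali, Kyoto, Lagos]
Visit Delhi; enqueue Dubai, Quito, Tokyo → queue [Kigali, Kyoto, Lagos, Dubai, Quito, Tokyo]
Visit Kigali; enqueue Lima, Vilnius → queue [Kyoto, Lagos, Dubai, Quito, Tokyo, Lima, Vilnius]
Visit Kyoto → queue [Lagos, Dubai, Quito, Tokyo, Lima, Vilnius]
Visit Lagos; enqueue Accra, Hanoi → queue [Dubai, Quito, Tokyo, Lima, Vilnius, Accra, Hanoi]
Visit Dubai → queue [Quito, Tokyo, Lima, Vilnius, Accra, Hanoi]
Visit Quito → queue [Tokyo, Lima, Vilnius, Accra, Hanoi]
Visit Tokyo; enqueue Perth → queue [Lima, Vilnius, Accra, Hanoi, Perth]
Visit Lima → queue [Vilnius, Accra, Hanoi, Perth]
Visit Vilnius → queue [Accra, Hanoi, Perth]
Visit Accra → queue [Hanoi, Perth]
Visit Hanoi → queue [Perth]
Visit Perth → queue []

Visit order: Cairo, Delhi, Kigali, Kyoto, Lagos, Dubai, Quito, Tokyo, Lima, Vilnius, Accra, Hanoi, Perth

Hanoi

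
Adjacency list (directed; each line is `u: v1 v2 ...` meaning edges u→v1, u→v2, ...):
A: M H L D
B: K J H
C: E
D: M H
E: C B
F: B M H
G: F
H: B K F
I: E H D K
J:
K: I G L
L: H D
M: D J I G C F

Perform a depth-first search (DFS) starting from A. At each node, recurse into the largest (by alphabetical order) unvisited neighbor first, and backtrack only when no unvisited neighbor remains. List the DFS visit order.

A -> M -> J -> I -> K -> L -> H -> F -> B -> D -> G -> E -> C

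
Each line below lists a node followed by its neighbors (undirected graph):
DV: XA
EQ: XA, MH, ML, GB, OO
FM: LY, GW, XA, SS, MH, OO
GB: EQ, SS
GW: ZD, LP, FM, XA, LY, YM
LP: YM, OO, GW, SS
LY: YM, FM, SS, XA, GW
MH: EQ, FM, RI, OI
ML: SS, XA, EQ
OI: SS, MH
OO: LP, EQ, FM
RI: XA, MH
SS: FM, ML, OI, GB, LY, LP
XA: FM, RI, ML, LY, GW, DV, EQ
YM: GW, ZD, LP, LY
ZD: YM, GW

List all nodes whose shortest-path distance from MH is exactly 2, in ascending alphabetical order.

GB, GW, LY, ML, OO, SS, XA

Level 0: MH
Level 1: EQ, FM, OI, RI
Level 2: GB, GW, LY, ML, OO, SS, XA
Level 3: DV, LP, YM, ZD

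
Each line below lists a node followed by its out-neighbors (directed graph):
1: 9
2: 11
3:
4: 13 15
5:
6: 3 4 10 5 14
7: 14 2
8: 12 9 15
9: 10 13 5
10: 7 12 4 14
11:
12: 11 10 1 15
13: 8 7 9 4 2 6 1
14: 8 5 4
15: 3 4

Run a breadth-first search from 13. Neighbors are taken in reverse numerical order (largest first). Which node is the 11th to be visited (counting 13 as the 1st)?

Visit 13; enqueue 9, 8, 7, 6, 4, 2, 1 → queue [9, 8, 7, 6, 4, 2, 1]
Visit 9; enqueue 10, 5 → queue [8, 7, 6, 4, 2, 1, 10, 5]
Visit 8; enqueue 15, 12 → queue [7, 6, 4, 2, 1, 10, 5, 15, 12]
Visit 7; enqueue 14 → queue [6, 4, 2, 1, 10, 5, 15, 12, 14]
Visit 6; enqueue 3 → queue [4, 2, 1, 10, 5, 15, 12, 14, 3]
Visit 4 → queue [2, 1, 10, 5, 15, 12, 14, 3]
Visit 2; enqueue 11 → queue [1, 10, 5, 15, 12, 14, 3, 11]
Visit 1 → queue [10, 5, 15, 12, 14, 3, 11]
Visit 10 → queue [5, 15, 12, 14, 3, 11]
Visit 5 → queue [15, 12, 14, 3, 11]
Visit 15 → queue [12, 14, 3, 11]
Visit 12 → queue [14, 3, 11]
Visit 14 → queue [3, 11]
Visit 3 → queue [11]
Visit 11 → queue []

Visit order: 13, 9, 8, 7, 6, 4, 2, 1, 10, 5, 15, 12, 14, 3, 11

15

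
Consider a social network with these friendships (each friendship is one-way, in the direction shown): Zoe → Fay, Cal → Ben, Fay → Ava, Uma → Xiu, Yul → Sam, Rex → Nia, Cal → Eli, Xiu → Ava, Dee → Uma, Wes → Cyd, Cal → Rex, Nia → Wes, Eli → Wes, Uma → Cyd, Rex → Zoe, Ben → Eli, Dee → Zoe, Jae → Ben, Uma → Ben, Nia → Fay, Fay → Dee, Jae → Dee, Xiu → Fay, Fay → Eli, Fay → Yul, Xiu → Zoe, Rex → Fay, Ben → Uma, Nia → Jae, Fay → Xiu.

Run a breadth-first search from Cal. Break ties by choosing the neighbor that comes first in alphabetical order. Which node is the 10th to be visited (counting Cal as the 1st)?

Cyd

Visit Cal; enqueue Ben, Eli, Rex → queue [Ben, Eli, Rex]
Visit Ben; enqueue Uma → queue [Eli, Rex, Uma]
Visit Eli; enqueue Wes → queue [Rex, Uma, Wes]
Visit Rex; enqueue Fay, Nia, Zoe → queue [Uma, Wes, Fay, Nia, Zoe]
Visit Uma; enqueue Cyd, Xiu → queue [Wes, Fay, Nia, Zoe, Cyd, Xiu]
Visit Wes → queue [Fay, Nia, Zoe, Cyd, Xiu]
Visit Fay; enqueue Ava, Dee, Yul → queue [Nia, Zoe, Cyd, Xiu, Ava, Dee, Yul]
Visit Nia; enqueue Jae → queue [Zoe, Cyd, Xiu, Ava, Dee, Yul, Jae]
Visit Zoe → queue [Cyd, Xiu, Ava, Dee, Yul, Jae]
Visit Cyd → queue [Xiu, Ava, Dee, Yul, Jae]
Visit Xiu → queue [Ava, Dee, Yul, Jae]
Visit Ava → queue [Dee, Yul, Jae]
Visit Dee → queue [Yul, Jae]
Visit Yul; enqueue Sam → queue [Jae, Sam]
Visit Jae → queue [Sam]
Visit Sam → queue []

Visit order: Cal, Ben, Eli, Rex, Uma, Wes, Fay, Nia, Zoe, Cyd, Xiu, Ava, Dee, Yul, Jae, Sam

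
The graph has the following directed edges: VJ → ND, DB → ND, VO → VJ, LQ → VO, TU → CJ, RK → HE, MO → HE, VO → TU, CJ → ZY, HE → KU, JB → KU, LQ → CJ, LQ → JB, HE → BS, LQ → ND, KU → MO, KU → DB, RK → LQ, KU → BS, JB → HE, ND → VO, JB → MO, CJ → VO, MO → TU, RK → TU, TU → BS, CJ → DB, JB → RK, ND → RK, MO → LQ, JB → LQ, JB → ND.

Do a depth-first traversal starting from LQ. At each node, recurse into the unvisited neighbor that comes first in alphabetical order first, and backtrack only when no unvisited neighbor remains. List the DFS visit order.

LQ, CJ, DB, ND, RK, HE, BS, KU, MO, TU, VO, VJ, ZY, JB

Visit LQ
LQ → CJ
CJ → DB
DB → ND
ND → RK
RK → HE
HE → BS
HE → KU
KU → MO
MO → TU
ND → VO
VO → VJ
CJ → ZY
LQ → JB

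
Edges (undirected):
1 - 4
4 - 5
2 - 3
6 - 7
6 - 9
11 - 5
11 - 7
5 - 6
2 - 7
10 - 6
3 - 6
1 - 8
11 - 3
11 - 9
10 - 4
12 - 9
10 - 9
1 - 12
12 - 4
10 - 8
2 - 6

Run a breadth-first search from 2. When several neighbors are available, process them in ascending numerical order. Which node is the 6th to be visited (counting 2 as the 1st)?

5

Visit 2; enqueue 3, 6, 7 → queue [3, 6, 7]
Visit 3; enqueue 11 → queue [6, 7, 11]
Visit 6; enqueue 5, 9, 10 → queue [7, 11, 5, 9, 10]
Visit 7 → queue [11, 5, 9, 10]
Visit 11 → queue [5, 9, 10]
Visit 5; enqueue 4 → queue [9, 10, 4]
Visit 9; enqueue 12 → queue [10, 4, 12]
Visit 10; enqueue 8 → queue [4, 12, 8]
Visit 4; enqueue 1 → queue [12, 8, 1]
Visit 12 → queue [8, 1]
Visit 8 → queue [1]
Visit 1 → queue []

Visit order: 2, 3, 6, 7, 11, 5, 9, 10, 4, 12, 8, 1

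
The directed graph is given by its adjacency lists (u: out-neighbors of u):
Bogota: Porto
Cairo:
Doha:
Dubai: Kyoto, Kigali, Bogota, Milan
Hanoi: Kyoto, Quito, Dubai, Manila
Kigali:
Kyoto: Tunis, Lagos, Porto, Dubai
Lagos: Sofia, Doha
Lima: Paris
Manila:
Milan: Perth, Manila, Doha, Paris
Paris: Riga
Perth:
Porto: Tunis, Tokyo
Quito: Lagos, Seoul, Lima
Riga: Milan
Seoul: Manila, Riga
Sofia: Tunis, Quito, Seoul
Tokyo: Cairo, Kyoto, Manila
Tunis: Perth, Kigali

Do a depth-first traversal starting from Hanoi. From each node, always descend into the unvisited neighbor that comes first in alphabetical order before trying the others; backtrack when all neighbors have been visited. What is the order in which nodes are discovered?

Hanoi Dubai Bogota Porto Tokyo Cairo Kyoto Lagos Doha Sofia Quito Lima Paris Riga Milan Manila Perth Seoul Tunis Kigali

Visit Hanoi
Hanoi → Dubai
Dubai → Bogota
Bogota → Porto
Porto → Tokyo
Tokyo → Cairo
Tokyo → Kyoto
Kyoto → Lagos
Lagos → Doha
Lagos → Sofia
Sofia → Quito
Quito → Lima
Lima → Paris
Paris → Riga
Riga → Milan
Milan → Manila
Milan → Perth
Quito → Seoul
Sofia → Tunis
Tunis → Kigali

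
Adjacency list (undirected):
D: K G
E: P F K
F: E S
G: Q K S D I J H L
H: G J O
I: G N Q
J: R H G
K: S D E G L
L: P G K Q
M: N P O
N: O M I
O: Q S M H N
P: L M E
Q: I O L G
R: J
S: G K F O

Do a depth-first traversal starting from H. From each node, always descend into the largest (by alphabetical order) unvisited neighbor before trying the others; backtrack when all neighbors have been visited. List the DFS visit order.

H, O, S, K, L, Q, I, N, M, P, E, F, G, J, R, D

Visit H
H → O
O → S
S → K
K → L
L → Q
Q → I
I → N
N → M
M → P
P → E
E → F
I → G
G → J
J → R
G → D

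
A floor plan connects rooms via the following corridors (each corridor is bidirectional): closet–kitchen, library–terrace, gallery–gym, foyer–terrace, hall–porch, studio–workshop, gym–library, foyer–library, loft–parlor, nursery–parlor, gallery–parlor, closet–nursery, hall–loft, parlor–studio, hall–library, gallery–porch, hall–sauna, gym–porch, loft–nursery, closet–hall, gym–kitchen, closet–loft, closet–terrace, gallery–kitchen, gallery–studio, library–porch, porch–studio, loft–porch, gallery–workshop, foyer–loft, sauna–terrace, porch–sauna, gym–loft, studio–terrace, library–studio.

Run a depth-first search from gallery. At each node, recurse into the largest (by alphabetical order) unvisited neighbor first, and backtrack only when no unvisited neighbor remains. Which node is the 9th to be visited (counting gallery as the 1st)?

nursery

Visit gallery
gallery → workshop
workshop → studio
studio → terrace
terrace → sauna
sauna → porch
porch → loft
loft → parlor
parlor → nursery
nursery → closet
closet → kitchen
kitchen → gym
gym → library
library → hall
library → foyer

Visit order: gallery, workshop, studio, terrace, sauna, porch, loft, parlor, nursery, closet, kitchen, gym, library, hall, foyer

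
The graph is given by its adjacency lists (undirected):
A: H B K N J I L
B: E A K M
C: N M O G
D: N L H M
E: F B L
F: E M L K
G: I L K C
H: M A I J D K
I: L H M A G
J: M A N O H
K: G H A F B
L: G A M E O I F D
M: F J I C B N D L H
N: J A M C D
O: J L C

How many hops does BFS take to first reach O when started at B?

Level 0: B
Level 1: A, E, K, M
Level 2: C, D, F, G, H, I, J, L, N
Level 3: O
O first appears at level 3.

3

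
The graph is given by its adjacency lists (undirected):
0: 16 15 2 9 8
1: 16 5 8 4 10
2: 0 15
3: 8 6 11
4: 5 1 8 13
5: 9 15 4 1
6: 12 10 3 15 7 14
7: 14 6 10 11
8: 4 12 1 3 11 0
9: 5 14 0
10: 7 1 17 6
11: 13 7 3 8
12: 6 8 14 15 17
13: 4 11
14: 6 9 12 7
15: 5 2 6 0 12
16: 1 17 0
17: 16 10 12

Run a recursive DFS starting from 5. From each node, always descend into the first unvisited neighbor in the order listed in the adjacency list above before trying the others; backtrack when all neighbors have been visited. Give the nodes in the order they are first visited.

5 → 9 → 14 → 6 → 12 → 8 → 4 → 1 → 16 → 17 → 10 → 7 → 11 → 13 → 3 → 0 → 15 → 2

Visit 5
5 → 9
9 → 14
14 → 6
6 → 12
12 → 8
8 → 4
4 → 1
1 → 16
16 → 17
17 → 10
10 → 7
7 → 11
11 → 13
11 → 3
16 → 0
0 → 15
15 → 2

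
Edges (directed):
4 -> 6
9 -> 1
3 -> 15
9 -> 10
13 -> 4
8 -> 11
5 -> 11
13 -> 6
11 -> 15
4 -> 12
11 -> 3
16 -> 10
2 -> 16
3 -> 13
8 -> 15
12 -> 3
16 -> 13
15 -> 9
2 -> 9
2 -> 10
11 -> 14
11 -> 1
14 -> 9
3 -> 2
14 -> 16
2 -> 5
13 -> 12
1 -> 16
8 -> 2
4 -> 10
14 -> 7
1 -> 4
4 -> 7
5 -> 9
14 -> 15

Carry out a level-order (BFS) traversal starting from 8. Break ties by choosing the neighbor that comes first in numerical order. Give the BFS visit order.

Visit 8; enqueue 2, 11, 15 → queue [2, 11, 15]
Visit 2; enqueue 5, 9, 10, 16 → queue [11, 15, 5, 9, 10, 16]
Visit 11; enqueue 1, 3, 14 → queue [15, 5, 9, 10, 16, 1, 3, 14]
Visit 15 → queue [5, 9, 10, 16, 1, 3, 14]
Visit 5 → queue [9, 10, 16, 1, 3, 14]
Visit 9 → queue [10, 16, 1, 3, 14]
Visit 10 → queue [16, 1, 3, 14]
Visit 16; enqueue 13 → queue [1, 3, 14, 13]
Visit 1; enqueue 4 → queue [3, 14, 13, 4]
Visit 3 → queue [14, 13, 4]
Visit 14; enqueue 7 → queue [13, 4, 7]
Visit 13; enqueue 6, 12 → queue [4, 7, 6, 12]
Visit 4 → queue [7, 6, 12]
Visit 7 → queue [6, 12]
Visit 6 → queue [12]
Visit 12 → queue []

8 -> 2 -> 11 -> 15 -> 5 -> 9 -> 10 -> 16 -> 1 -> 3 -> 14 -> 13 -> 4 -> 7 -> 6 -> 12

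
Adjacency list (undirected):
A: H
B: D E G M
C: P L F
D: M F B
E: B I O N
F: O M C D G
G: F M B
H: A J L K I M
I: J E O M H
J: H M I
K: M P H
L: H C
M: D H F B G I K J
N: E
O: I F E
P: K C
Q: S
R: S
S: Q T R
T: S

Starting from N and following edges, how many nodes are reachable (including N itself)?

16

BFS from N visits: N, E, B, I, O, D, G, M, J, H, F, K, A, L, C, P
Reachable nodes: 16 of 20 total.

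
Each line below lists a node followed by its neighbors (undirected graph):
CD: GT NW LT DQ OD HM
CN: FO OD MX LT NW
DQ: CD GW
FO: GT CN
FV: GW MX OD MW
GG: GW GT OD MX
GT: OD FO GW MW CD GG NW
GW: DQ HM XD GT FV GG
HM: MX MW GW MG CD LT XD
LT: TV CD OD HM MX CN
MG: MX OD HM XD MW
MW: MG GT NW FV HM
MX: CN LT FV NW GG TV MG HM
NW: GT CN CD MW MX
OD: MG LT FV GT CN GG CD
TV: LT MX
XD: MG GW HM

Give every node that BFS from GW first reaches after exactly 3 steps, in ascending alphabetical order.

Level 0: GW
Level 1: DQ, FV, GG, GT, HM, XD
Level 2: CD, FO, LT, MG, MW, MX, NW, OD
Level 3: CN, TV

CN, TV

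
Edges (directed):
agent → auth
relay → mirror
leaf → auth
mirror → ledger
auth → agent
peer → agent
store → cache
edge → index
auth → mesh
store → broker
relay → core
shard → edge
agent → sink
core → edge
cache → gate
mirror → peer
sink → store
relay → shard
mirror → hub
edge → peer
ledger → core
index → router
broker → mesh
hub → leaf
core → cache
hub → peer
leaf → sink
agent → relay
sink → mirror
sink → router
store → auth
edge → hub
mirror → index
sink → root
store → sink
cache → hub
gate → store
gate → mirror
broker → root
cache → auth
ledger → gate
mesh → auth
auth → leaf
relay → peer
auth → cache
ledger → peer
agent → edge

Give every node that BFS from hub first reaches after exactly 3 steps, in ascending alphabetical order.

cache, edge, mesh, mirror, relay, root, router, store

Level 0: hub
Level 1: leaf, peer
Level 2: agent, auth, sink
Level 3: cache, edge, mesh, mirror, relay, root, router, store
Level 4: broker, core, gate, index, ledger, shard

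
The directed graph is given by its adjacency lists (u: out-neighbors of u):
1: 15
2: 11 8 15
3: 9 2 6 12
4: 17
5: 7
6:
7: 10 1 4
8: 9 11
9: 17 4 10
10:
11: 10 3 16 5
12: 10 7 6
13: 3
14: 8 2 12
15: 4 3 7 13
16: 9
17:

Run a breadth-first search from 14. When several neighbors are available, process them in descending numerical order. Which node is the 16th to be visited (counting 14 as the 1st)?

17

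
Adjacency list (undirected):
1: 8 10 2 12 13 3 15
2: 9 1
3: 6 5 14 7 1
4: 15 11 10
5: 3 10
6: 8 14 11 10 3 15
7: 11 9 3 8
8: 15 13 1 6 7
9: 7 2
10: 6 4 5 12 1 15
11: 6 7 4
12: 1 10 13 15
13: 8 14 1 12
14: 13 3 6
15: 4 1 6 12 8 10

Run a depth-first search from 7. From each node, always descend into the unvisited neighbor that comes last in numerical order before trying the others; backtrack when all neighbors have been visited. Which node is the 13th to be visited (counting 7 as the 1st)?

8

Visit 7
7 → 11
11 → 6
6 → 15
15 → 12
12 → 13
13 → 14
14 → 3
3 → 5
5 → 10
10 → 4
10 → 1
1 → 8
1 → 2
2 → 9

Visit order: 7, 11, 6, 15, 12, 13, 14, 3, 5, 10, 4, 1, 8, 2, 9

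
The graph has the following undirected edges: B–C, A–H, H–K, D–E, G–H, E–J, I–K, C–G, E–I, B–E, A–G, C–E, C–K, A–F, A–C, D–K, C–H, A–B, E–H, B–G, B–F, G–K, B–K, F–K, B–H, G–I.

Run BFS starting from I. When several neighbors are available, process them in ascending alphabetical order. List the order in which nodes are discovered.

I → E → G → K → B → C → D → H → J → A → F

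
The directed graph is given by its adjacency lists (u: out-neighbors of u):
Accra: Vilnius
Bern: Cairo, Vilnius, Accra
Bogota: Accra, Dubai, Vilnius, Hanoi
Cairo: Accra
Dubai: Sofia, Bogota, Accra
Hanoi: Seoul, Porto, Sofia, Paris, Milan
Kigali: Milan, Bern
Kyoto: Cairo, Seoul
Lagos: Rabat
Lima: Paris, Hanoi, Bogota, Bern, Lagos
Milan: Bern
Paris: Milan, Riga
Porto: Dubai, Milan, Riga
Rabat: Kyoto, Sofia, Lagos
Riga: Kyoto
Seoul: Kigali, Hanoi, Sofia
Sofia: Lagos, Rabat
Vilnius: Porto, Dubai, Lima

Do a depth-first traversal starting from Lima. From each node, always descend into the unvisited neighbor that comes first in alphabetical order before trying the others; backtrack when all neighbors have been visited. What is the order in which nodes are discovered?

Lima, Bern, Accra, Vilnius, Dubai, Bogota, Hanoi, Milan, Paris, Riga, Kyoto, Cairo, Seoul, Kigali, Sofia, Lagos, Rabat, Porto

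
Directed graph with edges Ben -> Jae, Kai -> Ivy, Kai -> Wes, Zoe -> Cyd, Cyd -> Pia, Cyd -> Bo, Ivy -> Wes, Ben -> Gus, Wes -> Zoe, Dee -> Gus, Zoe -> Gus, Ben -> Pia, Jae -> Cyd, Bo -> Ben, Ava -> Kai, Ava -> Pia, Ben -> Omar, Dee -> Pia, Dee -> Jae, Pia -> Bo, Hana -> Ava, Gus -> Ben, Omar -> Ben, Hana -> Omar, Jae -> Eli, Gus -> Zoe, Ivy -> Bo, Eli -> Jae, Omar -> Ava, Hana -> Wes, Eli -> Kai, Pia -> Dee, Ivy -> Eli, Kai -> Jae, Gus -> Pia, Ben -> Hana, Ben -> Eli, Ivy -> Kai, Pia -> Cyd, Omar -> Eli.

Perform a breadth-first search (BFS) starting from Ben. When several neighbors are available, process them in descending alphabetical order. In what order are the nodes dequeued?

Ben → Pia → Omar → Jae → Hana → Gus → Eli → Dee → Cyd → Bo → Ava → Wes → Zoe → Kai → Ivy

Visit Ben; enqueue Pia, Omar, Jae, Hana, Gus, Eli → queue [Pia, Omar, Jae, Hana, Gus, Eli]
Visit Pia; enqueue Dee, Cyd, Bo → queue [Omar, Jae, Hana, Gus, Eli, Dee, Cyd, Bo]
Visit Omar; enqueue Ava → queue [Jae, Hana, Gus, Eli, Dee, Cyd, Bo, Ava]
Visit Jae → queue [Hana, Gus, Eli, Dee, Cyd, Bo, Ava]
Visit Hana; enqueue Wes → queue [Gus, Eli, Dee, Cyd, Bo, Ava, Wes]
Visit Gus; enqueue Zoe → queue [Eli, Dee, Cyd, Bo, Ava, Wes, Zoe]
Visit Eli; enqueue Kai → queue [Dee, Cyd, Bo, Ava, Wes, Zoe, Kai]
Visit Dee → queue [Cyd, Bo, Ava, Wes, Zoe, Kai]
Visit Cyd → queue [Bo, Ava, Wes, Zoe, Kai]
Visit Bo → queue [Ava, Wes, Zoe, Kai]
Visit Ava → queue [Wes, Zoe, Kai]
Visit Wes → queue [Zoe, Kai]
Visit Zoe → queue [Kai]
Visit Kai; enqueue Ivy → queue [Ivy]
Visit Ivy → queue []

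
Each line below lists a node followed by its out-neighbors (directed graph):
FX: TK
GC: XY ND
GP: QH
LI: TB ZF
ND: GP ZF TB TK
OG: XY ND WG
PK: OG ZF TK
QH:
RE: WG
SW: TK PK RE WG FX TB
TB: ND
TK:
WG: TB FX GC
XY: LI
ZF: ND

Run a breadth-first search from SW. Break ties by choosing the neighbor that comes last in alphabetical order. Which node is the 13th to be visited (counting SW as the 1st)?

GP

Visit SW; enqueue WG, TK, TB, RE, PK, FX → queue [WG, TK, TB, RE, PK, FX]
Visit WG; enqueue GC → queue [TK, TB, RE, PK, FX, GC]
Visit TK → queue [TB, RE, PK, FX, GC]
Visit TB; enqueue ND → queue [RE, PK, FX, GC, ND]
Visit RE → queue [PK, FX, GC, ND]
Visit PK; enqueue ZF, OG → queue [FX, GC, ND, ZF, OG]
Visit FX → queue [GC, ND, ZF, OG]
Visit GC; enqueue XY → queue [ND, ZF, OG, XY]
Visit ND; enqueue GP → queue [ZF, OG, XY, GP]
Visit ZF → queue [OG, XY, GP]
Visit OG → queue [XY, GP]
Visit XY; enqueue LI → queue [GP, LI]
Visit GP; enqueue QH → queue [LI, QH]
Visit LI → queue [QH]
Visit QH → queue []

Visit order: SW, WG, TK, TB, RE, PK, FX, GC, ND, ZF, OG, XY, GP, LI, QH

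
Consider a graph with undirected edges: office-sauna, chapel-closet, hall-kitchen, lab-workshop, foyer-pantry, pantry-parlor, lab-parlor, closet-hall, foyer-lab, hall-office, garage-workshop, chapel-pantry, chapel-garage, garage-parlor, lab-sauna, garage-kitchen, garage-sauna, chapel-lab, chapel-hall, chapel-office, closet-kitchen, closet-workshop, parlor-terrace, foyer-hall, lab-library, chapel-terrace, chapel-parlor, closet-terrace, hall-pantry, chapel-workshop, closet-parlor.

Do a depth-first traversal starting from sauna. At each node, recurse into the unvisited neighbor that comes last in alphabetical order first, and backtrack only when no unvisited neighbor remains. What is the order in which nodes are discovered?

sauna → office → hall → pantry → parlor → terrace → closet → workshop → lab → library → foyer → chapel → garage → kitchen

Visit sauna
sauna → office
office → hall
hall → pantry
pantry → parlor
parlor → terrace
terrace → closet
closet → workshop
workshop → lab
lab → library
lab → foyer
lab → chapel
chapel → garage
garage → kitchen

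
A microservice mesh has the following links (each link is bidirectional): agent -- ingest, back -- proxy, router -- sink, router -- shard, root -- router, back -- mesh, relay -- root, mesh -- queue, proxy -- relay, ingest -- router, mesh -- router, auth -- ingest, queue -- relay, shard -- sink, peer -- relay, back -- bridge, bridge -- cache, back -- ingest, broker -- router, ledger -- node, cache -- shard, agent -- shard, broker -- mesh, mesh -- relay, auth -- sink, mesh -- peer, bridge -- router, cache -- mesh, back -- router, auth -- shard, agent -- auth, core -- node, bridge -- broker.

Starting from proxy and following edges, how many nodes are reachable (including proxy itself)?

BFS from proxy visits: proxy, back, relay, bridge, ingest, mesh, router, peer, queue, root, broker, cache, agent, auth, shard, sink
Reachable nodes: 16 of 19 total.

16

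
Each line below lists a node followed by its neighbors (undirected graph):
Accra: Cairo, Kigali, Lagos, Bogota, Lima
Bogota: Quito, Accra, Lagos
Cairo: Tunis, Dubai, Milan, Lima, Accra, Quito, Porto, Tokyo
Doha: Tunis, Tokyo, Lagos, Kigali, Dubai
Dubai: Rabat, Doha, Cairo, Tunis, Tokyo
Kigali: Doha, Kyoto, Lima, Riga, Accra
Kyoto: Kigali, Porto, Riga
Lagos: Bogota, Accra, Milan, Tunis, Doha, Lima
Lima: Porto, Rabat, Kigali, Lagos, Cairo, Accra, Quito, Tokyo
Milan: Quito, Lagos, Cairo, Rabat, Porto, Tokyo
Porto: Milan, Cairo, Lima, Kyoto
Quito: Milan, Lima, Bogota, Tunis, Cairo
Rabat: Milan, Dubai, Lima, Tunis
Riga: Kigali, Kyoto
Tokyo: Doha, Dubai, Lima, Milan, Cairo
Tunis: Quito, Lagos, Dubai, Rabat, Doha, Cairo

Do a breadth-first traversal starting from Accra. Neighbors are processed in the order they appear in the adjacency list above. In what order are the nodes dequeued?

Visit Accra; enqueue Cairo, Kigali, Lagos, Bogota, Lima → queue [Cairo, Kigali, Lagos, Bogota, Lima]
Visit Cairo; enqueue Tunis, Dubai, Milan, Quito, Porto, Tokyo → queue [Kigali, Lagos, Bogota, Lima, Tunis, Dubai, Milan, Quito, Porto, Tokyo]
Visit Kigali; enqueue Doha, Kyoto, Riga → queue [Lagos, Bogota, Lima, Tunis, Dubai, Milan, Quito, Porto, Tokyo, Doha, Kyoto, Riga]
Visit Lagos → queue [Bogota, Lima, Tunis, Dubai, Milan, Quito, Porto, Tokyo, Doha, Kyoto, Riga]
Visit Bogota → queue [Lima, Tunis, Dubai, Milan, Quito, Porto, Tokyo, Doha, Kyoto, Riga]
Visit Lima; enqueue Rabat → queue [Tunis, Dubai, Milan, Quito, Porto, Tokyo, Doha, Kyoto, Riga, Rabat]
Visit Tunis → queue [Dubai, Milan, Quito, Porto, Tokyo, Doha, Kyoto, Riga, Rabat]
Visit Dubai → queue [Milan, Quito, Porto, Tokyo, Doha, Kyoto, Riga, Rabat]
Visit Milan → queue [Quito, Porto, Tokyo, Doha, Kyoto, Riga, Rabat]
Visit Quito → queue [Porto, Tokyo, Doha, Kyoto, Riga, Rabat]
Visit Porto → queue [Tokyo, Doha, Kyoto, Riga, Rabat]
Visit Tokyo → queue [Doha, Kyoto, Riga, Rabat]
Visit Doha → queue [Kyoto, Riga, Rabat]
Visit Kyoto → queue [Riga, Rabat]
Visit Riga → queue [Rabat]
Visit Rabat → queue []

Accra -> Cairo -> Kigali -> Lagos -> Bogota -> Lima -> Tunis -> Dubai -> Milan -> Quito -> Porto -> Tokyo -> Doha -> Kyoto -> Riga -> Rabat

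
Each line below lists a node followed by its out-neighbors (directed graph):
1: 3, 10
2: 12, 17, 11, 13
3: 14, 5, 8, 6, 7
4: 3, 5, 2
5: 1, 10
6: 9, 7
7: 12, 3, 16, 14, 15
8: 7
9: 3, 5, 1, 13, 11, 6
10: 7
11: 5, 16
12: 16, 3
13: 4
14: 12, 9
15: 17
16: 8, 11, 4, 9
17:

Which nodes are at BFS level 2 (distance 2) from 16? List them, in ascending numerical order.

Level 0: 16
Level 1: 4, 8, 9, 11
Level 2: 1, 2, 3, 5, 6, 7, 13
Level 3: 10, 12, 14, 15, 17

1, 2, 3, 5, 6, 7, 13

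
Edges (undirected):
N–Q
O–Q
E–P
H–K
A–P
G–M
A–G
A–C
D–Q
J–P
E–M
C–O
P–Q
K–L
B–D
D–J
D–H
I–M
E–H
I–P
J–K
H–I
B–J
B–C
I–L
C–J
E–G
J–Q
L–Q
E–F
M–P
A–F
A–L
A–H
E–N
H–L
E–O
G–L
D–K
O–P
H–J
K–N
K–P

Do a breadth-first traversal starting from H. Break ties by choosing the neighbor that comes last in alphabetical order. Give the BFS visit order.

Visit H; enqueue L, K, J, I, E, D, A → queue [L, K, J, I, E, D, A]
Visit L; enqueue Q, G → queue [K, J, I, E, D, A, Q, G]
Visit K; enqueue P, N → queue [J, I, E, D, A, Q, G, P, N]
Visit J; enqueue C, B → queue [I, E, D, A, Q, G, P, N, C, B]
Visit I; enqueue M → queue [E, D, A, Q, G, P, N, C, B, M]
Visit E; enqueue O, F → queue [D, A, Q, G, P, N, C, B, M, O, F]
Visit D → queue [A, Q, G, P, N, C, B, M, O, F]
Visit A → queue [Q, G, P, N, C, B, M, O, F]
Visit Q → queue [G, P, N, C, B, M, O, F]
Visit G → queue [P, N, C, B, M, O, F]
Visit P → queue [N, C, B, M, O, F]
Visit N → queue [C, B, M, O, F]
Visit C → queue [B, M, O, F]
Visit B → queue [M, O, F]
Visit M → queue [O, F]
Visit O → queue [F]
Visit F → queue []

H L K J I E D A Q G P N C B M O F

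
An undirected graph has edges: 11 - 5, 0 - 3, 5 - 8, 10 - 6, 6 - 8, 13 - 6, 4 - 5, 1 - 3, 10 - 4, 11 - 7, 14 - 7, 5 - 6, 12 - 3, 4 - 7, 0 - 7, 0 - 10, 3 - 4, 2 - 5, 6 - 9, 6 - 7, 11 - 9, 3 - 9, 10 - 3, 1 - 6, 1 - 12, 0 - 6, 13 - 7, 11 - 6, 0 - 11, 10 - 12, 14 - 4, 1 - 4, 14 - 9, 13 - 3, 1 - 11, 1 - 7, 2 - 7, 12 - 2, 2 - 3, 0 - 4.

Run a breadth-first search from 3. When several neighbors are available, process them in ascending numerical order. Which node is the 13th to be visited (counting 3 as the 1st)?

5

Visit 3; enqueue 0, 1, 2, 4, 9, 10, 12, 13 → queue [0, 1, 2, 4, 9, 10, 12, 13]
Visit 0; enqueue 6, 7, 11 → queue [1, 2, 4, 9, 10, 12, 13, 6, 7, 11]
Visit 1 → queue [2, 4, 9, 10, 12, 13, 6, 7, 11]
Visit 2; enqueue 5 → queue [4, 9, 10, 12, 13, 6, 7, 11, 5]
Visit 4; enqueue 14 → queue [9, 10, 12, 13, 6, 7, 11, 5, 14]
Visit 9 → queue [10, 12, 13, 6, 7, 11, 5, 14]
Visit 10 → queue [12, 13, 6, 7, 11, 5, 14]
Visit 12 → queue [13, 6, 7, 11, 5, 14]
Visit 13 → queue [6, 7, 11, 5, 14]
Visit 6; enqueue 8 → queue [7, 11, 5, 14, 8]
Visit 7 → queue [11, 5, 14, 8]
Visit 11 → queue [5, 14, 8]
Visit 5 → queue [14, 8]
Visit 14 → queue [8]
Visit 8 → queue []

Visit order: 3, 0, 1, 2, 4, 9, 10, 12, 13, 6, 7, 11, 5, 14, 8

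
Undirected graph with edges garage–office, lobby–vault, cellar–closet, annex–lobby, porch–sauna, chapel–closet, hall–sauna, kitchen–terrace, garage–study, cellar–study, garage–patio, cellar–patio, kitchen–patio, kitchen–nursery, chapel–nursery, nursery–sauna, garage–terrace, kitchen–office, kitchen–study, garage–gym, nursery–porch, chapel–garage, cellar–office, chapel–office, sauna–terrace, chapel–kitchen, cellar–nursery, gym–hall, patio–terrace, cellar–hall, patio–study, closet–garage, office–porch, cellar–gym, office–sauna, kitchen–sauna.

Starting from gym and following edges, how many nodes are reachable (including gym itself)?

14

BFS from gym visits: gym, cellar, garage, hall, closet, nursery, office, patio, study, chapel, terrace, sauna, kitchen, porch
Reachable nodes: 14 of 17 total.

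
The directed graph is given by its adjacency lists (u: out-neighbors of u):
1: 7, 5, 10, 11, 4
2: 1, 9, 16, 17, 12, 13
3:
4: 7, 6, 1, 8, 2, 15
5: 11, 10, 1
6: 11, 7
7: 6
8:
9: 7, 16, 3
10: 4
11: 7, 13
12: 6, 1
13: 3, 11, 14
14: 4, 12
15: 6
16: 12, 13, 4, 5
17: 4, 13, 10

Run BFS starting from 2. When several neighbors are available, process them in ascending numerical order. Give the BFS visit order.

Visit 2; enqueue 1, 9, 12, 13, 16, 17 → queue [1, 9, 12, 13, 16, 17]
Visit 1; enqueue 4, 5, 7, 10, 11 → queue [9, 12, 13, 16, 17, 4, 5, 7, 10, 11]
Visit 9; enqueue 3 → queue [12, 13, 16, 17, 4, 5, 7, 10, 11, 3]
Visit 12; enqueue 6 → queue [13, 16, 17, 4, 5, 7, 10, 11, 3, 6]
Visit 13; enqueue 14 → queue [16, 17, 4, 5, 7, 10, 11, 3, 6, 14]
Visit 16 → queue [17, 4, 5, 7, 10, 11, 3, 6, 14]
Visit 17 → queue [4, 5, 7, 10, 11, 3, 6, 14]
Visit 4; enqueue 8, 15 → queue [5, 7, 10, 11, 3, 6, 14, 8, 15]
Visit 5 → queue [7, 10, 11, 3, 6, 14, 8, 15]
Visit 7 → queue [10, 11, 3, 6, 14, 8, 15]
Visit 10 → queue [11, 3, 6, 14, 8, 15]
Visit 11 → queue [3, 6, 14, 8, 15]
Visit 3 → queue [6, 14, 8, 15]
Visit 6 → queue [14, 8, 15]
Visit 14 → queue [8, 15]
Visit 8 → queue [15]
Visit 15 → queue []

2, 1, 9, 12, 13, 16, 17, 4, 5, 7, 10, 11, 3, 6, 14, 8, 15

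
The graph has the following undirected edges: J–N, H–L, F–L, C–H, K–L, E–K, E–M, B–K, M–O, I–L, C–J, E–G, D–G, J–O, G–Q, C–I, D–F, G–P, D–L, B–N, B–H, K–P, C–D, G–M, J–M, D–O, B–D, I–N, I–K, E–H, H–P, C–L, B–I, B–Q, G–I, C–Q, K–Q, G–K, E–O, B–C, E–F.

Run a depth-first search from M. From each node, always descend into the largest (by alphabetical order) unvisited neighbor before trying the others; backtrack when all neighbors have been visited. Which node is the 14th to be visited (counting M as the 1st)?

D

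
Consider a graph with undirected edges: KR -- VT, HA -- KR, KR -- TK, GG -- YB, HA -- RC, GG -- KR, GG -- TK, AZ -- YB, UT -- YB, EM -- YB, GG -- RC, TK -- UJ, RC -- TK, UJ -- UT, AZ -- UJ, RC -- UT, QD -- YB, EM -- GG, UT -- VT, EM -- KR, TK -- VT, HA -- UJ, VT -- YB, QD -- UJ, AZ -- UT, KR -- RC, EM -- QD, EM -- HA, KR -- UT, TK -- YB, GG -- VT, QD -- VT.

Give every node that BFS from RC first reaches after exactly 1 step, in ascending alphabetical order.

Level 0: RC
Level 1: GG, HA, KR, TK, UT
Level 2: AZ, EM, UJ, VT, YB
Level 3: QD

GG, HA, KR, TK, UT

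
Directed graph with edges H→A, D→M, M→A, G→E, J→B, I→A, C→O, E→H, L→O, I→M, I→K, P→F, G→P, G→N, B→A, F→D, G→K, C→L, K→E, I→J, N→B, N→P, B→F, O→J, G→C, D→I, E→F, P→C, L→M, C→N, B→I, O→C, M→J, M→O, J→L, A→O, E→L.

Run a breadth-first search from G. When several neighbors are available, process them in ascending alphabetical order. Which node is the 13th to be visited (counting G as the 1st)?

Visit G; enqueue C, E, K, N, P → queue [C, E, K, N, P]
Visit C; enqueue L, O → queue [E, K, N, P, L, O]
Visit E; enqueue F, H → queue [K, N, P, L, O, F, H]
Visit K → queue [N, P, L, O, F, H]
Visit N; enqueue B → queue [P, L, O, F, H, B]
Visit P → queue [L, O, F, H, B]
Visit L; enqueue M → queue [O, F, H, B, M]
Visit O; enqueue J → queue [F, H, B, M, J]
Visit F; enqueue D → queue [H, B, M, J, D]
Visit H; enqueue A → queue [B, M, J, D, A]
Visit B; enqueue I → queue [M, J, D, A, I]
Visit M → queue [J, D, A, I]
Visit J → queue [D, A, I]
Visit D → queue [A, I]
Visit A → queue [I]
Visit I → queue []

Visit order: G, C, E, K, N, P, L, O, F, H, B, M, J, D, A, I

J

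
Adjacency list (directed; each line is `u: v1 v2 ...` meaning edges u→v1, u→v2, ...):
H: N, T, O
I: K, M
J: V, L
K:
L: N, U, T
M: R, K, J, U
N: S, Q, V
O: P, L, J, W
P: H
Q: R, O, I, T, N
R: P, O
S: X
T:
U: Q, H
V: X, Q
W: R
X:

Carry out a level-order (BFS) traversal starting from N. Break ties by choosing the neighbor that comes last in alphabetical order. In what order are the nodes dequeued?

Visit N; enqueue V, S, Q → queue [V, S, Q]
Visit V; enqueue X → queue [S, Q, X]
Visit S → queue [Q, X]
Visit Q; enqueue T, R, O, I → queue [X, T, R, O, I]
Visit X → queue [T, R, O, I]
Visit T → queue [R, O, I]
Visit R; enqueue P → queue [O, I, P]
Visit O; enqueue W, L, J → queue [I, P, W, L, J]
Visit I; enqueue M, K → queue [P, W, L, J, M, K]
Visit P; enqueue H → queue [W, L, J, M, K, H]
Visit W → queue [L, J, M, K, H]
Visit L; enqueue U → queue [J, M, K, H, U]
Visit J → queue [M, K, H, U]
Visit M → queue [K, H, U]
Visit K → queue [H, U]
Visit H → queue [U]
Visit U → queue []

N → V → S → Q → X → T → R → O → I → P → W → L → J → M → K → H → U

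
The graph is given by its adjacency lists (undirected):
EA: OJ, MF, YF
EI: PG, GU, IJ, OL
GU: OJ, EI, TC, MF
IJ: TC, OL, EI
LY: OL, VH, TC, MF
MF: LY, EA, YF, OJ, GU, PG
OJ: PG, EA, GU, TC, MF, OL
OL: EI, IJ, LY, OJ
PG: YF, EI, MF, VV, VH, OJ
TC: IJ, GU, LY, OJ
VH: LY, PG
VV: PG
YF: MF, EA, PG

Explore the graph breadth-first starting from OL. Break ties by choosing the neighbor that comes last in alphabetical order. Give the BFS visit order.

Visit OL; enqueue OJ, LY, IJ, EI → queue [OJ, LY, IJ, EI]
Visit OJ; enqueue TC, PG, MF, GU, EA → queue [LY, IJ, EI, TC, PG, MF, GU, EA]
Visit LY; enqueue VH → queue [IJ, EI, TC, PG, MF, GU, EA, VH]
Visit IJ → queue [EI, TC, PG, MF, GU, EA, VH]
Visit EI → queue [TC, PG, MF, GU, EA, VH]
Visit TC → queue [PG, MF, GU, EA, VH]
Visit PG; enqueue YF, VV → queue [MF, GU, EA, VH, YF, VV]
Visit MF → queue [GU, EA, VH, YF, VV]
Visit GU → queue [EA, VH, YF, VV]
Visit EA → queue [VH, YF, VV]
Visit VH → queue [YF, VV]
Visit YF → queue [VV]
Visit VV → queue []

OL → OJ → LY → IJ → EI → TC → PG → MF → GU → EA → VH → YF → VV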